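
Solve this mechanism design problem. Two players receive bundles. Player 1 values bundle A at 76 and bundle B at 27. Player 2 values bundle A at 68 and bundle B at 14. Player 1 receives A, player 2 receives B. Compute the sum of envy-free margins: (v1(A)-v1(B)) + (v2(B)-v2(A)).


Step 1: Player 1's margin = v1(A) - v1(B) = 76 - 27 = 49
Step 2: Player 2's margin = v2(B) - v2(A) = 14 - 68 = -54
Step 3: Total margin = 49 + -54 = -5

-5


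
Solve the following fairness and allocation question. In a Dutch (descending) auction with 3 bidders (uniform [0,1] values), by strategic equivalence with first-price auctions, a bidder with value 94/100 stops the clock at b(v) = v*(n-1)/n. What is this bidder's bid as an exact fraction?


Step 1: Dutch auctions are strategically equivalent to first-price auctions
Step 2: The equilibrium bid is b(v) = v*(n-1)/n
Step 3: b = 47/50 * 2/3
Step 4: b = 47/75

47/75


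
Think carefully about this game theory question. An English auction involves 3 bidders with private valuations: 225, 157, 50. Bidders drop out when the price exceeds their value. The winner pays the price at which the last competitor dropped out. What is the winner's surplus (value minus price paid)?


Step 1: Identify the highest value: 225
Step 2: Identify the second-highest value: 157
Step 3: The final price = second-highest value = 157
Step 4: Surplus = 225 - 157 = 68

68


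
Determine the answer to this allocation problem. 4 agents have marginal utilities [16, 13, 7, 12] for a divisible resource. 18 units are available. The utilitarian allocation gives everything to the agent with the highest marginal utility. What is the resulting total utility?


Step 1: The marginal utilities are [16, 13, 7, 12]
Step 2: The highest marginal utility is 16
Step 3: All 18 units go to that agent
Step 4: Total utility = 16 * 18 = 288

288


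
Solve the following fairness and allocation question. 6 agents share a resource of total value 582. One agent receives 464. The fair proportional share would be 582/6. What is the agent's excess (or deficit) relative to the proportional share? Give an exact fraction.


Step 1: Proportional share = 582/6 = 97
Step 2: Agent's actual allocation = 464
Step 3: Excess = 464 - 97 = 367

367


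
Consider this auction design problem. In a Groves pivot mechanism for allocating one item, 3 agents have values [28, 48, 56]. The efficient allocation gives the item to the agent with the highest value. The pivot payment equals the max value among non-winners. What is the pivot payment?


Step 1: The efficient winner is agent 2 with value 56
Step 2: Other agents' values: [28, 48]
Step 3: Pivot payment = max(others) = 48
Step 4: The winner pays 48

48


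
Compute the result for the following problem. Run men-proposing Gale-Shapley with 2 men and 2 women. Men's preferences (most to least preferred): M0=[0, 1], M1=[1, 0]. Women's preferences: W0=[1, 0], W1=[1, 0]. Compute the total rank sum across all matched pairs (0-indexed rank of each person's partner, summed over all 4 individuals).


Step 1: Run Gale-Shapley (men propose, women hold best offer):
  M0 proposes to W0; she accepts
  M1 proposes to W1; she accepts
Step 2: Final matching: W0-M0, W1-M1
Step 3: 0-indexed ranks (man's rank of his match, then woman's): 0 + 1 + 0 + 0
Step 4: Total rank sum = 1

1


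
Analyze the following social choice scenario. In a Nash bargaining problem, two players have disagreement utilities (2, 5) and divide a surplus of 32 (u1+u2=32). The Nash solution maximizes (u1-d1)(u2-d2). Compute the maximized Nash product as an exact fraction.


Step 1: The Nash solution splits surplus symmetrically above the disagreement point
Step 2: u1 = (total + d1 - d2)/2 = (32 + 2 - 5)/2 = 29/2
Step 3: u2 = (total - d1 + d2)/2 = (32 - 2 + 5)/2 = 35/2
Step 4: Nash product = (29/2 - 2) * (35/2 - 5)
Step 5: = 25/2 * 25/2 = 625/4

625/4


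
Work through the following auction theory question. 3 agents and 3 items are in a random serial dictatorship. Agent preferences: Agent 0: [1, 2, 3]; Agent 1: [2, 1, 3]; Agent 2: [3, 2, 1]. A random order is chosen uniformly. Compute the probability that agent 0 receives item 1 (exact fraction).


Step 1: Agent 0 wants item 1
Step 2: There are 6 possible orderings of agents
Step 3: In 6 orderings, agent 0 gets item 1
Step 4: Probability = 6/6 = 1

1


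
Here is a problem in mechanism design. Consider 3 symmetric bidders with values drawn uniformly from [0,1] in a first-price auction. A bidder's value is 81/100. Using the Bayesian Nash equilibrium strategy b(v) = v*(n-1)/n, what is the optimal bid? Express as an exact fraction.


Step 1: The symmetric BNE bidding function is b(v) = v * (n-1) / n
Step 2: Substitute v = 81/100 and n = 3
Step 3: b = 81/100 * 2/3
Step 4: b = 27/50

27/50


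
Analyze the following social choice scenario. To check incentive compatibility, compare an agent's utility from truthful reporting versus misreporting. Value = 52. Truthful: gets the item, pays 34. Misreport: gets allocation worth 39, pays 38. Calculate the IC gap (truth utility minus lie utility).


Step 1: U(truth) = value - payment = 52 - 34 = 18
Step 2: U(lie) = allocation - payment = 39 - 38 = 1
Step 3: IC gap = 18 - 1 = 17

17


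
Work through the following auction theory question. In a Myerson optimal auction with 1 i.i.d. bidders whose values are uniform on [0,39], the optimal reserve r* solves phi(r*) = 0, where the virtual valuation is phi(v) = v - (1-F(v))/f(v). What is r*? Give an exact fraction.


Step 1: For U[0,39], F(v) = v/39 and f(v) = 1/39
Step 2: phi(v) = v - (1 - v/39)/(1/39) = v - (39 - v) = 2v - 39
Step 3: Set phi(r*) = 0: 2r* - 39 = 0
Step 4: r* = 39/2 (the number of bidders n = 1 does not enter)

39/2


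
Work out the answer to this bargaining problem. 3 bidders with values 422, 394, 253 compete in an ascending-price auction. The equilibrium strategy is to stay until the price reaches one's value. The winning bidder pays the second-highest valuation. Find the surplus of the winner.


Step 1: Identify the highest value: 422
Step 2: Identify the second-highest value: 394
Step 3: The final price = second-highest value = 394
Step 4: Surplus = 422 - 394 = 28

28


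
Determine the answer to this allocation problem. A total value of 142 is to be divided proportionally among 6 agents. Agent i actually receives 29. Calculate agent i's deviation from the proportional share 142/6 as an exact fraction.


Step 1: Proportional share = 142/6 = 71/3
Step 2: Agent's actual allocation = 29
Step 3: Excess = 29 - 71/3 = 16/3

16/3


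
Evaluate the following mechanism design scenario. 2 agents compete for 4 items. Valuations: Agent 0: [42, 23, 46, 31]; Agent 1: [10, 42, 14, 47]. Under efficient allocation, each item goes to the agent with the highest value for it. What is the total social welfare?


Step 1: For each item, find the maximum value among all agents.
Step 2: Item 0 -> Agent 0 (value 42)
Step 3: Item 1 -> Agent 1 (value 42)
Step 4: Item 2 -> Agent 0 (value 46)
Step 5: Item 3 -> Agent 1 (value 47)
Step 6: Total welfare = 42 + 42 + 46 + 47 = 177

177


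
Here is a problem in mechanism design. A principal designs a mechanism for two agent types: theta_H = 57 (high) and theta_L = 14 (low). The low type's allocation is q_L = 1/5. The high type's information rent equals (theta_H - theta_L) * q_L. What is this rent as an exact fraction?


Step 1: theta_H - theta_L = 57 - 14 = 43
Step 2: Information rent = (theta_H - theta_L) * q_L
Step 3: = 43 * 1/5
Step 4: = 43/5

43/5


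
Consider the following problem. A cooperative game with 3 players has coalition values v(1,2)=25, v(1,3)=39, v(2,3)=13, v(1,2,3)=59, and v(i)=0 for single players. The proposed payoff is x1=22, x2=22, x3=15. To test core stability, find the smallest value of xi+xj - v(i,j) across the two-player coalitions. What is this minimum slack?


Step 1: Slack for coalition (1,2): x1+x2 - v12 = 44 - 25 = 19
Step 2: Slack for coalition (1,3): x1+x3 - v13 = 37 - 39 = -2
Step 3: Slack for coalition (2,3): x2+x3 - v23 = 37 - 13 = 24
Step 4: Minimum slack = min(19, -2, 24) = -2, attained by (1,3); coalition (1,3) can block (slack < 0), so the allocation is not in the core

-2


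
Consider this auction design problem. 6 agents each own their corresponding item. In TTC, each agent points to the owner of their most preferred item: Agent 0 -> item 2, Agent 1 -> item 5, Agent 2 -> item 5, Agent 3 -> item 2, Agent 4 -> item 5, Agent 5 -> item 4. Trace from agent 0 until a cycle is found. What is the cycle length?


Step 1: Trace the pointer graph from agent 0: 0 -> 2 -> 5 -> 4 -> 5
Step 2: A cycle is detected when we revisit agent 5
Step 3: The cycle is: 5 -> 4 -> 5
Step 4: Cycle length = 2

2


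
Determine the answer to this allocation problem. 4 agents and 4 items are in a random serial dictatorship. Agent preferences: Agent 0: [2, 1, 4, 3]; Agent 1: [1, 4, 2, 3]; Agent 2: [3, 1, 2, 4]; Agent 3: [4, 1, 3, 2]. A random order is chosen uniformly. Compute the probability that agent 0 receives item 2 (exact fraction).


Step 1: Agent 0 wants item 2
Step 2: There are 24 possible orderings of agents
Step 3: In 24 orderings, agent 0 gets item 2
Step 4: Probability = 24/24 = 1

1


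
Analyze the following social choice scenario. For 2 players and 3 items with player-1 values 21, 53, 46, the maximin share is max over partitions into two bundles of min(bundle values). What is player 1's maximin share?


Step 1: Item values = 21, 53, 46
Step 2: Enumerate all 2-bundle partitions and take the smaller bundle:
  Partition 1: {21} vs {53,46} -> bundles 21, 99; min = 21
  Partition 2: {53} vs {21,46} -> bundles 53, 67; min = 53
  Partition 3: {46} vs {21,53} -> bundles 46, 74; min = 46
Step 3: MMS = max(21, 53, 46) = 53

53


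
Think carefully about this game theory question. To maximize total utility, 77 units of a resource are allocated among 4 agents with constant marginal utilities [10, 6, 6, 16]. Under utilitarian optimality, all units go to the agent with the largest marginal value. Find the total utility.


Step 1: The marginal utilities are [10, 6, 6, 16]
Step 2: The highest marginal utility is 16
Step 3: All 77 units go to that agent
Step 4: Total utility = 16 * 77 = 1232

1232


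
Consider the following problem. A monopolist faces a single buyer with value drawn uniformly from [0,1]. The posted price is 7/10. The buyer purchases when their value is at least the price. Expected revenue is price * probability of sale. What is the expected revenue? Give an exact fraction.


Step 1: Posted price r = 7/10, value support [0,1]
Step 2: P(v >= r) = (1 - 7/10)/1 = 3/10
Step 3: Expected revenue = r * P(v >= r) = 7/10 * 3/10
Step 4: Revenue = 21/100

21/100


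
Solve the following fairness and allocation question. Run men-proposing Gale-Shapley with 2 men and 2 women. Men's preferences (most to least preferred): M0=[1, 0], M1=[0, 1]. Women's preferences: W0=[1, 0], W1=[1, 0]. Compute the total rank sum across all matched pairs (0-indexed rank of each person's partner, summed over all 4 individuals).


Step 1: Run Gale-Shapley (men propose, women hold best offer):
  M0 proposes to W1; she accepts
  M1 proposes to W0; she accepts
Step 2: Final matching: W0-M1, W1-M0
Step 3: 0-indexed ranks (man's rank of his match, then woman's): 0 + 0 + 0 + 1
Step 4: Total rank sum = 1

1


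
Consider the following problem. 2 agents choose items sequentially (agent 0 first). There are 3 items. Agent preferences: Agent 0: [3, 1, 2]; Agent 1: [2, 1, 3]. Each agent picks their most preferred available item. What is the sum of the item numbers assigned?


Step 1: Agent 0 picks item 3
Step 2: Agent 1 picks item 2
Step 3: Sum = 3 + 2 = 5

5


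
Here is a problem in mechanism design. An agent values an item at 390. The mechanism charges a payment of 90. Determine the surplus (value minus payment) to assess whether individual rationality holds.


Step 1: Surplus = value - payment = 390 - 90 = 300
Step 2: IR is satisfied (surplus >= 0)

300


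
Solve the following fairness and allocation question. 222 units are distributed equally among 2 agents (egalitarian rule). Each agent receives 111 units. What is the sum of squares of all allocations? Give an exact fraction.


Step 1: Each agent's share = 222/2 = 111
Step 2: Square of each share = (111)^2 = 12321
Step 3: Sum of squares = 2 * 12321 = 24642

24642


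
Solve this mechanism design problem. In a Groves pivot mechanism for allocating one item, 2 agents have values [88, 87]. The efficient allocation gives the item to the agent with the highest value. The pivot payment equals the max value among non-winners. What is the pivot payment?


Step 1: The efficient winner is agent 0 with value 88
Step 2: Other agents' values: [87]
Step 3: Pivot payment = max(others) = 87
Step 4: The winner pays 87

87


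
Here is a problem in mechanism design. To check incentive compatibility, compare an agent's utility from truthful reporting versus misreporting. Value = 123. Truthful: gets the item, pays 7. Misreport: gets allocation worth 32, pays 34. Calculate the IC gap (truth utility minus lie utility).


Step 1: U(truth) = value - payment = 123 - 7 = 116
Step 2: U(lie) = allocation - payment = 32 - 34 = -2
Step 3: IC gap = 116 - (-2) = 118

118


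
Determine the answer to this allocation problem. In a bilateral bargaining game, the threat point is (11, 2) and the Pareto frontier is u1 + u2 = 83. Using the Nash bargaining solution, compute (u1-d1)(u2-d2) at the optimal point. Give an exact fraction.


Step 1: The Nash solution splits surplus symmetrically above the disagreement point
Step 2: u1 = (total + d1 - d2)/2 = (83 + 11 - 2)/2 = 46
Step 3: u2 = (total - d1 + d2)/2 = (83 - 11 + 2)/2 = 37
Step 4: Nash product = (46 - 11) * (37 - 2)
Step 5: = 35 * 35 = 1225

1225


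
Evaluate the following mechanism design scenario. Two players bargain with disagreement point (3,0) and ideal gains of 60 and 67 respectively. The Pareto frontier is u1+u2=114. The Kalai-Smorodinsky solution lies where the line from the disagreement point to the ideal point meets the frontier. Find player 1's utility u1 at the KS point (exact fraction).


Step 1: At the KS point, (u1-d1)/r1 = (u2-d2)/r2 = t and u1+u2 = 114
Step 2: u1 = d1 + r1*t and u2 = d2 + r2*t, so (d1 + r1*t) + (d2 + r2*t) = 114
Step 3: t = (114 - 3 - 0)/(60 + 67) = 111/127
Step 4: u1 = d1 + r1*t = 3 + 60 * 111/127 = 7041/127
Step 5: (Check: u2 = d2 + r2*t = 7437/127; u1+u2 = 7041/127 + 7437/127 = 114, on the frontier.)

7041/127


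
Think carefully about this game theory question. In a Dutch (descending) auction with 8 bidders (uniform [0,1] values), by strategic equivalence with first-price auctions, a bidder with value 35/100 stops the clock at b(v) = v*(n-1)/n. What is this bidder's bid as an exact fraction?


Step 1: Dutch auctions are strategically equivalent to first-price auctions
Step 2: The equilibrium bid is b(v) = v*(n-1)/n
Step 3: b = 7/20 * 7/8
Step 4: b = 49/160

49/160


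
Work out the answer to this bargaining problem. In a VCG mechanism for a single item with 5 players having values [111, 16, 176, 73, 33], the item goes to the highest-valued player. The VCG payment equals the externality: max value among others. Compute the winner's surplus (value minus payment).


Step 1: The winner is the agent with the highest value: agent 2 with value 176
Step 2: Values of other agents: [111, 16, 73, 33]
Step 3: VCG payment = max of others' values = 111
Step 4: Surplus = 176 - 111 = 65

65


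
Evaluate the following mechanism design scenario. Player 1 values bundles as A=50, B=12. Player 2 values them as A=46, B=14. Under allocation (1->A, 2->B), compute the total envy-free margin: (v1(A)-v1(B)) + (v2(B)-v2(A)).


Step 1: Player 1's margin = v1(A) - v1(B) = 50 - 12 = 38
Step 2: Player 2's margin = v2(B) - v2(A) = 14 - 46 = -32
Step 3: Total margin = 38 + -32 = 6

6


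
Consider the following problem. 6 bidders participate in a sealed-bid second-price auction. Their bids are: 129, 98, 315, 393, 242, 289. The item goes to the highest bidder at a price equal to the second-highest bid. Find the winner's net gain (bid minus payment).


Step 1: Sort bids in descending order: 393, 315, 289, 242, 129, 98
Step 2: The winning bid is the highest: 393
Step 3: The payment equals the second-highest bid: 315
Step 4: Surplus = winner's bid - payment = 393 - 315 = 78

78


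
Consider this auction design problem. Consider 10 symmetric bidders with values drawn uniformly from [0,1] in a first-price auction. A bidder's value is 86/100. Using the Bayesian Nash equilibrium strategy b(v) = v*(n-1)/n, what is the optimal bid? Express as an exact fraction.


Step 1: The symmetric BNE bidding function is b(v) = v * (n-1) / n
Step 2: Substitute v = 43/50 and n = 10
Step 3: b = 43/50 * 9/10
Step 4: b = 387/500

387/500


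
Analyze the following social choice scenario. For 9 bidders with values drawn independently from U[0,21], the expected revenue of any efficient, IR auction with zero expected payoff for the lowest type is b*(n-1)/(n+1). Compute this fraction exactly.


Step 1: By Revenue Equivalence, expected revenue = b*(n-1)/(n+1)
Step 2: Substituting n = 9, b = 21
Step 3: Revenue = 21*(9-1)/(9+1) = 21*8/10
Step 4: Revenue = 168/10 = 84/5

84/5


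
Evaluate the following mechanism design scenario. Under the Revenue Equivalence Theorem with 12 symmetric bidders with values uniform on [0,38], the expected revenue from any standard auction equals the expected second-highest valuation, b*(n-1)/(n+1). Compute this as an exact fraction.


Step 1: By Revenue Equivalence, expected revenue = b*(n-1)/(n+1)
Step 2: Substituting n = 12, b = 38
Step 3: Revenue = 38*(12-1)/(12+1) = 38*11/13
Step 4: Revenue = 418/13

418/13


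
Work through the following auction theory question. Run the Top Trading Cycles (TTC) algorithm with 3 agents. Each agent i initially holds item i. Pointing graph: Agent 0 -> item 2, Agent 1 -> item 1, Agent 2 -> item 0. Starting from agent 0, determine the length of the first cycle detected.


Step 1: Trace the pointer graph from agent 0: 0 -> 2 -> 0
Step 2: A cycle is detected when we revisit agent 0
Step 3: The cycle is: 0 -> 2 -> 0
Step 4: Cycle length = 2

2


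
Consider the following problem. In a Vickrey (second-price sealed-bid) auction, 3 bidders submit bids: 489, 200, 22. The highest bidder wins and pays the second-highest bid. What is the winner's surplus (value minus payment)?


Step 1: Sort bids in descending order: 489, 200, 22
Step 2: The winning bid is the highest: 489
Step 3: The payment equals the second-highest bid: 200
Step 4: Surplus = winner's bid - payment = 489 - 200 = 289

289


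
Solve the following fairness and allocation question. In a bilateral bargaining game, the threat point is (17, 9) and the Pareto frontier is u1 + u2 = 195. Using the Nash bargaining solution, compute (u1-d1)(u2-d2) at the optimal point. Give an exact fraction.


Step 1: The Nash solution splits surplus symmetrically above the disagreement point
Step 2: u1 = (total + d1 - d2)/2 = (195 + 17 - 9)/2 = 203/2
Step 3: u2 = (total - d1 + d2)/2 = (195 - 17 + 9)/2 = 187/2
Step 4: Nash product = (203/2 - 17) * (187/2 - 9)
Step 5: = 169/2 * 169/2 = 28561/4

28561/4


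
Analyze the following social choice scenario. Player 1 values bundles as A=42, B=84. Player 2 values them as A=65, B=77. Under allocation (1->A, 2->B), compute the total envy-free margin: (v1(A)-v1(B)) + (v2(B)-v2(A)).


Step 1: Player 1's margin = v1(A) - v1(B) = 42 - 84 = -42
Step 2: Player 2's margin = v2(B) - v2(A) = 77 - 65 = 12
Step 3: Total margin = -42 + 12 = -30

-30


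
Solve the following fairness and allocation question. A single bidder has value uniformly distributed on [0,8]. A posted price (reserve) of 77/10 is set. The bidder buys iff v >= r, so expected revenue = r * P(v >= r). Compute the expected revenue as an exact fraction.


Step 1: Posted price r = 77/10, value support [0,8]
Step 2: P(v >= r) = (8 - 77/10)/8 = 3/80
Step 3: Expected revenue = r * P(v >= r) = 77/10 * 3/80
Step 4: Revenue = 231/800

231/800


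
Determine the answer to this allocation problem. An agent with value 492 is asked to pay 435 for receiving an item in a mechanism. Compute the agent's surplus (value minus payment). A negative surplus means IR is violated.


Step 1: Surplus = value - payment = 492 - 435 = 57
Step 2: IR is satisfied (surplus >= 0)

57


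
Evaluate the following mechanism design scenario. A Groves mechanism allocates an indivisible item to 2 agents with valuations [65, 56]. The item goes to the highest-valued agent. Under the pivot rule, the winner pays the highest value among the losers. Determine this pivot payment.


Step 1: The efficient winner is agent 0 with value 65
Step 2: Other agents' values: [56]
Step 3: Pivot payment = max(others) = 56
Step 4: The winner pays 56

56


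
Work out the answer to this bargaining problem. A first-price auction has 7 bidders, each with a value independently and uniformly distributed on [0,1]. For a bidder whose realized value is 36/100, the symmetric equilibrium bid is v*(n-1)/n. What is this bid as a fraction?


Step 1: The symmetric BNE bidding function is b(v) = v * (n-1) / n
Step 2: Substitute v = 9/25 and n = 7
Step 3: b = 9/25 * 6/7
Step 4: b = 54/175

54/175


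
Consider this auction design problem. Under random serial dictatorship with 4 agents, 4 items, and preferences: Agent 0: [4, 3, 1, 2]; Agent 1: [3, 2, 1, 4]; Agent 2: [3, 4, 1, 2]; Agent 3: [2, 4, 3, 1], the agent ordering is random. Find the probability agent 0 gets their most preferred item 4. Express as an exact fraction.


Step 1: Agent 0 wants item 4
Step 2: There are 24 possible orderings of agents
Step 3: In 19 orderings, agent 0 gets item 4
Step 4: Probability = 19/24

19/24


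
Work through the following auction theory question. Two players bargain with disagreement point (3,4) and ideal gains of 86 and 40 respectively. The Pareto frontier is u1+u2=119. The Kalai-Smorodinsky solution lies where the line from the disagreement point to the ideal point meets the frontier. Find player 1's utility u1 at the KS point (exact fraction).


Step 1: At the KS point, (u1-d1)/r1 = (u2-d2)/r2 = t and u1+u2 = 119
Step 2: u1 = d1 + r1*t and u2 = d2 + r2*t, so (d1 + r1*t) + (d2 + r2*t) = 119
Step 3: t = (119 - 3 - 4)/(86 + 40) = 112/126 = 8/9
Step 4: u1 = d1 + r1*t = 3 + 86 * 8/9 = 715/9
Step 5: (Check: u2 = d2 + r2*t = 356/9; u1+u2 = 715/9 + 356/9 = 119, on the frontier.)

715/9


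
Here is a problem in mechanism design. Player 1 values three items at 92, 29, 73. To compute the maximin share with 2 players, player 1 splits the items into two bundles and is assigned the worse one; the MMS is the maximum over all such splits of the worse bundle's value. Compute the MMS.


Step 1: Item values = 92, 29, 73
Step 2: Enumerate all 2-bundle partitions and take the smaller bundle:
  Partition 1: {92} vs {29,73} -> bundles 92, 102; min = 92
  Partition 2: {29} vs {92,73} -> bundles 29, 165; min = 29
  Partition 3: {73} vs {92,29} -> bundles 73, 121; min = 73
Step 3: MMS = max(92, 29, 73) = 92

92


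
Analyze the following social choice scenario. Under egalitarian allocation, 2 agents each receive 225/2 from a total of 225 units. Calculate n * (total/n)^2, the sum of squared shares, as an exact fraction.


Step 1: Each agent's share = 225/2
Step 2: Square of each share = (225/2)^2 = 50625/4
Step 3: Sum of squares = 2 * 50625/4 = 50625/2

50625/2


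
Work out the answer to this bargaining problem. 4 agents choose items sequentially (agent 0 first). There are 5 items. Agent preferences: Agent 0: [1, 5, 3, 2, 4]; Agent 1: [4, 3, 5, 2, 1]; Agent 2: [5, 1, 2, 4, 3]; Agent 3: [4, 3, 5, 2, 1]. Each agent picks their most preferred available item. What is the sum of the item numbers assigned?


Step 1: Agent 0 picks item 1
Step 2: Agent 1 picks item 4
Step 3: Agent 2 picks item 5
Step 4: Agent 3 picks item 3
Step 5: Sum = 1 + 4 + 5 + 3 = 13

13


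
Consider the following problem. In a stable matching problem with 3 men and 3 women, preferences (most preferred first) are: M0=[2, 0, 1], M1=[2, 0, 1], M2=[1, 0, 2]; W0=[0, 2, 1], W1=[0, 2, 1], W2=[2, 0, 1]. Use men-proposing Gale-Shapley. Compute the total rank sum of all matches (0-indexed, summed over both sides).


Step 1: Run Gale-Shapley (men propose, women hold best offer):
  M0 proposes to W2; she accepts
  M1 proposes to W2; rejected
  M1 proposes to W0; she accepts
  M2 proposes to W1; she accepts
Step 2: Final matching: W0-M1, W1-M2, W2-M0
Step 3: 0-indexed ranks (man's rank of his match, then woman's): 1 + 2 + 0 + 1 + 0 + 1
Step 4: Total rank sum = 5

5


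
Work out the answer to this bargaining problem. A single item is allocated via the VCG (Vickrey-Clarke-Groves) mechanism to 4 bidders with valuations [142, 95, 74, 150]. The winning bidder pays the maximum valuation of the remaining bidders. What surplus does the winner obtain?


Step 1: The winner is the agent with the highest value: agent 3 with value 150
Step 2: Values of other agents: [142, 95, 74]
Step 3: VCG payment = max of others' values = 142
Step 4: Surplus = 150 - 142 = 8

8


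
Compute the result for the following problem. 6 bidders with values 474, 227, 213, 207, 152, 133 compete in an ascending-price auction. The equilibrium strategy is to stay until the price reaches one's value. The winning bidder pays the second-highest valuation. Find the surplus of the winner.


Step 1: Identify the highest value: 474
Step 2: Identify the second-highest value: 227
Step 3: The final price = second-highest value = 227
Step 4: Surplus = 474 - 227 = 247

247


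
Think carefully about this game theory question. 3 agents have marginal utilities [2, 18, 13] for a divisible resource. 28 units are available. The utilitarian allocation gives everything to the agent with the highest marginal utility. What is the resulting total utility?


Step 1: The marginal utilities are [2, 18, 13]
Step 2: The highest marginal utility is 18
Step 3: All 28 units go to that agent
Step 4: Total utility = 18 * 28 = 504

504


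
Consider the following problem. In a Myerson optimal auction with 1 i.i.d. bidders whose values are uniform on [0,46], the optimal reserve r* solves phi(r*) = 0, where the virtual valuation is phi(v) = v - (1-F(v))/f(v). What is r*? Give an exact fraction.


Step 1: For U[0,46], F(v) = v/46 and f(v) = 1/46
Step 2: phi(v) = v - (1 - v/46)/(1/46) = v - (46 - v) = 2v - 46
Step 3: Set phi(r*) = 0: 2r* - 46 = 0
Step 4: r* = 46/2 = 23 (the number of bidders n = 1 does not enter)

23


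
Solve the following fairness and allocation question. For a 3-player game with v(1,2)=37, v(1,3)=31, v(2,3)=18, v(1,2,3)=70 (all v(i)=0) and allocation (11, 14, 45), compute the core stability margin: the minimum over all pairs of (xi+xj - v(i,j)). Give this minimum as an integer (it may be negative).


Step 1: Slack for coalition (1,2): x1+x2 - v12 = 25 - 37 = -12
Step 2: Slack for coalition (1,3): x1+x3 - v13 = 56 - 31 = 25
Step 3: Slack for coalition (2,3): x2+x3 - v23 = 59 - 18 = 41
Step 4: Minimum slack = min(-12, 25, 41) = -12, attained by (1,2); coalition (1,2) can block (slack < 0), so the allocation is not in the core

-12


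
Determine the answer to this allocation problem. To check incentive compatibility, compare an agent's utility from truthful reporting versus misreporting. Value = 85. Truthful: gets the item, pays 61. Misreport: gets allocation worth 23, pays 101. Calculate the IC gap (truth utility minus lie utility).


Step 1: U(truth) = value - payment = 85 - 61 = 24
Step 2: U(lie) = allocation - payment = 23 - 101 = -78
Step 3: IC gap = 24 - (-78) = 102

102


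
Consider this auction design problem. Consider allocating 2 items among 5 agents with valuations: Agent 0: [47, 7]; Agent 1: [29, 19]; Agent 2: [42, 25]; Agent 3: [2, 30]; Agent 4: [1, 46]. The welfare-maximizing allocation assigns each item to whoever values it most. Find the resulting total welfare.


Step 1: For each item, find the maximum value among all agents.
Step 2: Item 0 -> Agent 0 (value 47)
Step 3: Item 1 -> Agent 4 (value 46)
Step 4: Total welfare = 47 + 46 = 93

93


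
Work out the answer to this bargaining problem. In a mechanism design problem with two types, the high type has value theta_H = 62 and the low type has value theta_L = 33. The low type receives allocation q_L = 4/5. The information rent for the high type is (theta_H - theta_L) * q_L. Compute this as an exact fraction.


Step 1: theta_H - theta_L = 62 - 33 = 29
Step 2: Information rent = (theta_H - theta_L) * q_L
Step 3: = 29 * 4/5
Step 4: = 116/5

116/5


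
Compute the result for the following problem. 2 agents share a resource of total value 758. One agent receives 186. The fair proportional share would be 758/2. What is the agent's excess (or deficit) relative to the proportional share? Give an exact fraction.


Step 1: Proportional share = 758/2 = 379
Step 2: Agent's actual allocation = 186
Step 3: Excess = 186 - 379 = -193

-193


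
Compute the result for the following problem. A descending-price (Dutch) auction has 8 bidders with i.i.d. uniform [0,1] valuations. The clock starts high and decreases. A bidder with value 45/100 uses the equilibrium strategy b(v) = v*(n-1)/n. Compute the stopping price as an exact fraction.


Step 1: Dutch auctions are strategically equivalent to first-price auctions
Step 2: The equilibrium bid is b(v) = v*(n-1)/n
Step 3: b = 9/20 * 7/8
Step 4: b = 63/160

63/160


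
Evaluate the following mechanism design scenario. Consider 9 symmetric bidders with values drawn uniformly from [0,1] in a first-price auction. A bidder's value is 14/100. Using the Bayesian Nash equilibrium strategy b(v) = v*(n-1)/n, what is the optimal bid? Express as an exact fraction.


Step 1: The symmetric BNE bidding function is b(v) = v * (n-1) / n
Step 2: Substitute v = 7/50 and n = 9
Step 3: b = 7/50 * 8/9
Step 4: b = 28/225

28/225


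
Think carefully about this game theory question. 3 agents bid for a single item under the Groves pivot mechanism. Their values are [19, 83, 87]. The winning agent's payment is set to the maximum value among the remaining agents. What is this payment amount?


Step 1: The efficient winner is agent 2 with value 87
Step 2: Other agents' values: [19, 83]
Step 3: Pivot payment = max(others) = 83
Step 4: The winner pays 83

83


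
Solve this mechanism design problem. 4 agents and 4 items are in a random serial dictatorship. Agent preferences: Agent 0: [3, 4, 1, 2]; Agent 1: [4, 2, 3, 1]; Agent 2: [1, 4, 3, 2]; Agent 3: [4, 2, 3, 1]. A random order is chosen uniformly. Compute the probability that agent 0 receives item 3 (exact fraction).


Step 1: Agent 0 wants item 3
Step 2: There are 24 possible orderings of agents
Step 3: In 24 orderings, agent 0 gets item 3
Step 4: Probability = 24/24 = 1

1


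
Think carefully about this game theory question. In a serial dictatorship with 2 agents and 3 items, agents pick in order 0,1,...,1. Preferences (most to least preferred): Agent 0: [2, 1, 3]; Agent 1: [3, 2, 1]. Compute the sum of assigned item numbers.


Step 1: Agent 0 picks item 2
Step 2: Agent 1 picks item 3
Step 3: Sum = 2 + 3 = 5

5


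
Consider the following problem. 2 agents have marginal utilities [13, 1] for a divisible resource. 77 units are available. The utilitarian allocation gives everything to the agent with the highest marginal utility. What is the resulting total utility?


Step 1: The marginal utilities are [13, 1]
Step 2: The highest marginal utility is 13
Step 3: All 77 units go to that agent
Step 4: Total utility = 13 * 77 = 1001

1001


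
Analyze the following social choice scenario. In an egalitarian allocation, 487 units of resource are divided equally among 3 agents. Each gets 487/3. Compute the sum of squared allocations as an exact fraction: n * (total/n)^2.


Step 1: Each agent's share = 487/3
Step 2: Square of each share = (487/3)^2 = 237169/9
Step 3: Sum of squares = 3 * 237169/9 = 237169/3

237169/3


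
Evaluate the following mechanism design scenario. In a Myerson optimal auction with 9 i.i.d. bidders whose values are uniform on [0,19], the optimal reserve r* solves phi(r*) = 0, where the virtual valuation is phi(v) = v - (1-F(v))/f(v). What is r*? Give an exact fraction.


Step 1: For U[0,19], F(v) = v/19 and f(v) = 1/19
Step 2: phi(v) = v - (1 - v/19)/(1/19) = v - (19 - v) = 2v - 19
Step 3: Set phi(r*) = 0: 2r* - 19 = 0
Step 4: r* = 19/2 (the number of bidders n = 9 does not enter)

19/2


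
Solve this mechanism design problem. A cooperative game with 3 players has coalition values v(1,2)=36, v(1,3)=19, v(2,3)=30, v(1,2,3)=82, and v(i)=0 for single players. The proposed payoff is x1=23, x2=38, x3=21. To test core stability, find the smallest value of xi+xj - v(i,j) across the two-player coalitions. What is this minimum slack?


Step 1: Slack for coalition (1,2): x1+x2 - v12 = 61 - 36 = 25
Step 2: Slack for coalition (1,3): x1+x3 - v13 = 44 - 19 = 25
Step 3: Slack for coalition (2,3): x2+x3 - v23 = 59 - 30 = 29
Step 4: Minimum slack = min(25, 25, 29) = 25, attained by (1,2) and (1,3); no pair can gain by deviating, so the allocation is in the core

25


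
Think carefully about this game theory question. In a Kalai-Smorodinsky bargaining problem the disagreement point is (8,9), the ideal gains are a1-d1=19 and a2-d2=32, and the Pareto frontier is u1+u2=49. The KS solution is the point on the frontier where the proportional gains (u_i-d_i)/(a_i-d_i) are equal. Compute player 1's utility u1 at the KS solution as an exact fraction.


Step 1: At the KS point, (u1-d1)/r1 = (u2-d2)/r2 = t and u1+u2 = 49
Step 2: u1 = d1 + r1*t and u2 = d2 + r2*t, so (d1 + r1*t) + (d2 + r2*t) = 49
Step 3: t = (49 - 8 - 9)/(19 + 32) = 32/51
Step 4: u1 = d1 + r1*t = 8 + 19 * 32/51 = 1016/51
Step 5: (Check: u2 = d2 + r2*t = 1483/51; u1+u2 = 1016/51 + 1483/51 = 49, on the frontier.)

1016/51


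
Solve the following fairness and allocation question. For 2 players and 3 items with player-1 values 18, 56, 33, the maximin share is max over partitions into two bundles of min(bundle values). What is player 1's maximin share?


Step 1: Item values = 18, 56, 33
Step 2: Enumerate all 2-bundle partitions and take the smaller bundle:
  Partition 1: {18} vs {56,33} -> bundles 18, 89; min = 18
  Partition 2: {56} vs {18,33} -> bundles 56, 51; min = 51
  Partition 3: {33} vs {18,56} -> bundles 33, 74; min = 33
Step 3: MMS = max(18, 51, 33) = 51

51


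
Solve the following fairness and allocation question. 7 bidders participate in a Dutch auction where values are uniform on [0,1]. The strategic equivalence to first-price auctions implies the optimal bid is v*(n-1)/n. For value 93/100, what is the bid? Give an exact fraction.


Step 1: Dutch auctions are strategically equivalent to first-price auctions
Step 2: The equilibrium bid is b(v) = v*(n-1)/n
Step 3: b = 93/100 * 6/7
Step 4: b = 279/350

279/350


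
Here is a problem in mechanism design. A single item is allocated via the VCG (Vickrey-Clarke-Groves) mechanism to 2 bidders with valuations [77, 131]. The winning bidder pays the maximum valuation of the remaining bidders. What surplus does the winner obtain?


Step 1: The winner is the agent with the highest value: agent 1 with value 131
Step 2: Values of other agents: [77]
Step 3: VCG payment = max of others' values = 77
Step 4: Surplus = 131 - 77 = 54

54


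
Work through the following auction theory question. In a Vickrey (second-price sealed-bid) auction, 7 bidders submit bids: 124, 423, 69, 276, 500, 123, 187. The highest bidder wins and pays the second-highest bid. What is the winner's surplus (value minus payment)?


Step 1: Sort bids in descending order: 500, 423, 276, 187, 124, 123, 69
Step 2: The winning bid is the highest: 500
Step 3: The payment equals the second-highest bid: 423
Step 4: Surplus = winner's bid - payment = 500 - 423 = 77

77


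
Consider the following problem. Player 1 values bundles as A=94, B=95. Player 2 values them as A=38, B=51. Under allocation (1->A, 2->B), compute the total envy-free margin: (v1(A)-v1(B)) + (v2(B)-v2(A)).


Step 1: Player 1's margin = v1(A) - v1(B) = 94 - 95 = -1
Step 2: Player 2's margin = v2(B) - v2(A) = 51 - 38 = 13
Step 3: Total margin = -1 + 13 = 12

12


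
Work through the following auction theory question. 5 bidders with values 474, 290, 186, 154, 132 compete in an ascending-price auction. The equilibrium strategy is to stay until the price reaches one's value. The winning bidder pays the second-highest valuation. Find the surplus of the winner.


Step 1: Identify the highest value: 474
Step 2: Identify the second-highest value: 290
Step 3: The final price = second-highest value = 290
Step 4: Surplus = 474 - 290 = 184

184


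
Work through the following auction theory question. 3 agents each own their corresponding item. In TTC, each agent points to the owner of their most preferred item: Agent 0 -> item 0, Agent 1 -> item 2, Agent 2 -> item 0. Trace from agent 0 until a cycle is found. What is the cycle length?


Step 1: Trace the pointer graph from agent 0: 0 -> 0
Step 2: A cycle is detected when we revisit agent 0
Step 3: The cycle is: 0 -> 0
Step 4: Cycle length = 1

1


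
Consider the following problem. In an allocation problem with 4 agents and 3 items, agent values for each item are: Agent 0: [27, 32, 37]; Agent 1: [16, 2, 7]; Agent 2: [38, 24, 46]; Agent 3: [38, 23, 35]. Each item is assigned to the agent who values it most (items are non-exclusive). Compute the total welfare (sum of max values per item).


Step 1: For each item, find the maximum value among all agents.
Step 2: Item 0 -> Agent 2 (value 38)
Step 3: Item 1 -> Agent 0 (value 32)
Step 4: Item 2 -> Agent 2 (value 46)
Step 5: Total welfare = 38 + 32 + 46 = 116

116


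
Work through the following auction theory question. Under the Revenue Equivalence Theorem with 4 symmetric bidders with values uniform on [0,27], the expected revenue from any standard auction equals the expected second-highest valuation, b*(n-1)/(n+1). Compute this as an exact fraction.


Step 1: By Revenue Equivalence, expected revenue = b*(n-1)/(n+1)
Step 2: Substituting n = 4, b = 27
Step 3: Revenue = 27*(4-1)/(4+1) = 27*3/5
Step 4: Revenue = 81/5

81/5


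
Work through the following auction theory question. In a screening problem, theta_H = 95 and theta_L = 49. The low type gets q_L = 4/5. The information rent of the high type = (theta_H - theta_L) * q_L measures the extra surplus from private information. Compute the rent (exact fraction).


Step 1: theta_H - theta_L = 95 - 49 = 46
Step 2: Information rent = (theta_H - theta_L) * q_L
Step 3: = 46 * 4/5
Step 4: = 184/5

184/5


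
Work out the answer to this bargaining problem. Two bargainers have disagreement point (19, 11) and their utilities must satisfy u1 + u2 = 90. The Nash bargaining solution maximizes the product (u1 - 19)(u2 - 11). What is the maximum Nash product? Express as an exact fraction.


Step 1: The Nash solution splits surplus symmetrically above the disagreement point
Step 2: u1 = (total + d1 - d2)/2 = (90 + 19 - 11)/2 = 49
Step 3: u2 = (total - d1 + d2)/2 = (90 - 19 + 11)/2 = 41
Step 4: Nash product = (49 - 19) * (41 - 11)
Step 5: = 30 * 30 = 900

900


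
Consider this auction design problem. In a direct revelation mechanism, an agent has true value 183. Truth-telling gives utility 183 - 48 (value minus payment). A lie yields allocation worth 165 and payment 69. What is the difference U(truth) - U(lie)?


Step 1: U(truth) = value - payment = 183 - 48 = 135
Step 2: U(lie) = allocation - payment = 165 - 69 = 96
Step 3: IC gap = 135 - 96 = 39

39


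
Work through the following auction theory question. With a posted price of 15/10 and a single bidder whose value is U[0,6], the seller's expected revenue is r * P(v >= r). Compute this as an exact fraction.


Step 1: Posted price r = 3/2, value support [0,6]
Step 2: P(v >= r) = (6 - 3/2)/6 = 3/4
Step 3: Expected revenue = r * P(v >= r) = 3/2 * 3/4
Step 4: Revenue = 9/8

9/8
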